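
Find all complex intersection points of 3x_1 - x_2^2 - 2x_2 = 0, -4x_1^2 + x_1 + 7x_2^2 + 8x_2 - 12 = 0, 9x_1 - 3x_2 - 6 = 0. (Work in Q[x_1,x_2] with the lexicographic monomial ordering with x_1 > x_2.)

Compute a lex Gröbner basis by Buchberger's algorithm.
f_1 = 3x_1 - x_2^2 - 2x_2, LT = x_1.
f_2 = -4x_1^2 + x_1 + 7x_2^2 + 8x_2 - 12, LT = x_1^2.
f_3 = 9x_1 - 3x_2 - 6, LT = x_1.

S(f_1,f_2): lcm = x_1^2. S = -1/3x_1x_2^2 - 2/3x_1x_2 + 1/4x_1 + 7/4x_2^2 + 2x_2 - 3.
  leading term x_1x_2^2: subtract (-1/9x_2^2)·f_1 from -1/3x_1x_2^2 - 2/3x_1x_2 + 1/4x_1 + 7/4x_2^2 + 2x_2 - 3 → -2/3x_1x_2 + 1/4x_1 - 1/9x_2^4 - 2/9x_2^3 + 7/4x_2^2 + 2x_2 - 3
  leading term x_1x_2: subtract (-2/9x_2)·f_1 from -2/3x_1x_2 + 1/4x_1 - 1/9x_2^4 - 2/9x_2^3 + 7/4x_2^2 + 2x_2 - 3 → 1/4x_1 - 1/9x_2^4 - 4/9x_2^3 + 47/36x_2^2 + 2x_2 - 3
  leading term x_1: subtract (1/12)·f_1 from 1/4x_1 - 1/9x_2^4 - 4/9x_2^3 + 47/36x_2^2 + 2x_2 - 3 → -1/9x_2^4 - 4/9x_2^3 + 25/18x_2^2 + 13/6x_2 - 3
  leading term x_2^4: no divisor's leading term divides it; move -1/9x_2^4 to the remainder.
  leading term x_2^3: no divisor's leading term divides it; move -4/9x_2^3 to the remainder.
  leading term x_2^2: no divisor's leading term divides it; move 25/18x_2^2 to the remainder.
  leading term x_2: no divisor's leading term divides it; move 13/6x_2 to the remainder.
  leading term 1: no divisor's leading term divides it; move -3 to the remainder.
  remainder -1/9x_2^4 - 4/9x_2^3 + 25/18x_2^2 + 13/6x_2 - 3 ≠ 0; add h_4 = -1/9x_2^4 - 4/9x_2^3 + 25/18x_2^2 + 13/6x_2 - 3 to the basis.

S(f_1,f_3): lcm = x_1. S = -1/3x_2^2 - 1/3x_2 + 2/3.
  leading term x_2^2: no divisor's leading term divides it; move -1/3x_2^2 to the remainder.
  leading term x_2: no divisor's leading term divides it; move -1/3x_2 to the remainder.
  leading term 1: no divisor's leading term divides it; move 2/3 to the remainder.
  remainder -1/3x_2^2 - 1/3x_2 + 2/3 ≠ 0; add h_5 = -1/3x_2^2 - 1/3x_2 + 2/3 to the basis.

The other S-polynomials (S(f_2,f_3), S(f_1,h_4), S(f_2,h_4), S(f_3,h_4), S(f_1,h_5), S(f_2,h_5), S(f_3,h_5), S(h_4,h_5)) all reduce to 0 modulo the current basis, so we have a Gröbner basis.
Inter-reduce: drop elements whose leading term is divisible by another's, tail-reduce, and make monic.
Reduced Gröbner basis: {x_1 - 1/3x_2 - 2/3, x_2^2 + x_2 - 2}.

The lex basis is triangular: the last element involves only x_2. Solving x_2^2 + x_2 - 2 = 0 gives x_2 ∈ {-2, 1}; substituting each value into the earlier elements determines the remaining variables.
  x_2 = -2: the earlier basis element becomes x_1 = 0, giving x_1 = 0 — point (0, -2).
  x_2 = 1: the earlier basis element becomes x_1 - 1 = 0, giving x_1 = 1 — point (1, 1).

{(0, -2), (1, 1)}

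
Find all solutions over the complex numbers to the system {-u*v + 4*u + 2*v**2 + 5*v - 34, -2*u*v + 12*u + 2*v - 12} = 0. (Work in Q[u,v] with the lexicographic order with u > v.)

Compute a lex Gröbner basis by Buchberger's algorithm.
f_1 = -u*v + 4*u + 2*v**2 + 5*v - 34, LT = u*v.
f_2 = -2*u*v + 12*u + 2*v - 12, LT = u*v.

S(f_1,f_2): lcm = u*v. S = 2*u - 2*v**2 - 4*v + 28.
  leading term u: no divisor's leading term divides it; move 2*u to the remainder.
  leading term v**2: no divisor's leading term divides it; move -2*v**2 to the remainder.
  leading term v: no divisor's leading term divides it; move -4*v to the remainder.
  leading term 1: no divisor's leading term divides it; move 28 to the remainder.
  remainder 2*u - 2*v**2 - 4*v + 28 ≠ 0; add h_3 = 2*u - 2*v**2 - 4*v + 28 to the basis.

S(f_1,h_3): lcm = u*v. S = -4*u + v**3 - 19*v + 34.
  leading term u: subtract (-2)·h_3 from -4*u + v**3 - 19*v + 34 → v**3 - 4*v**2 - 27*v + 90
  leading term v**3: no divisor's leading term divides it; move v**3 to the remainder.
  leading term v**2: no divisor's leading term divides it; move -4*v**2 to the remainder.
  leading term v: no divisor's leading term divides it; move -27*v to the remainder.
  leading term 1: no divisor's leading term divides it; move 90 to the remainder.
  remainder v**3 - 4*v**2 - 27*v + 90 ≠ 0; add h_4 = v**3 - 4*v**2 - 27*v + 90 to the basis.

The other S-polynomials (S(f_2,h_3), S(f_1,h_4), S(f_2,h_4), S(h_3,h_4)) all reduce to 0 modulo the current basis, so we have a Gröbner basis.
Inter-reduce: drop elements whose leading term is divisible by another's, tail-reduce, and make monic.
Reduced Gröbner basis: {u - v**2 - 2*v + 14, v**3 - 4*v**2 - 27*v + 90}.

From the last basis element, v**3 - 4*v**2 - 27*v + 90 = 0, so v takes values in {-5, 3, 6}. Each choice, substituted upward through the basis, yields the corresponding point(s) of the solution set.
  v = -5: the earlier basis element becomes u - 1 = 0, giving u = 1 — point (1, -5).
  v = 3: the earlier basis element becomes u - 1 = 0, giving u = 1 — point (1, 3).
  v = 6: the earlier basis element becomes u - 34 = 0, giving u = 34 — point (34, 6).
Check: every point annihilates each of the original generators.

{(1, -5), (1, 3), (34, 6)}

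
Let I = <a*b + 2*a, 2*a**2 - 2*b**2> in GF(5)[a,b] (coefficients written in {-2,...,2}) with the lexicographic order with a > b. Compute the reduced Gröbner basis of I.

This is the nonlinear analogue of row-reducing a linear system.

f_1 = a*b + 2*a, LT = a*b.
f_2 = 2*a**2 - 2*b**2, LT = a**2.

S(f_1,f_2): lcm = a**2*b. S = 2*a**2 + b**3.
  leading term a**2: subtract (1)·f_2 from 2*a**2 + b**3 → b**3 + 2*b**2
  leading term b**3: no divisor's leading term divides it; move b**3 to the remainder.
  leading term b**2: no divisor's leading term divides it; move 2*b**2 to the remainder.
  remainder b**3 + 2*b**2 ≠ 0; add g_3 = b**3 + 2*b**2 to the basis.

The other S-polynomials (S(f_1,g_3), S(f_2,g_3)) all reduce to 0 modulo the current basis, so we have a Gröbner basis.

G = {a**2 - b**2, a*b + 2*a, b**3 + 2*b**2}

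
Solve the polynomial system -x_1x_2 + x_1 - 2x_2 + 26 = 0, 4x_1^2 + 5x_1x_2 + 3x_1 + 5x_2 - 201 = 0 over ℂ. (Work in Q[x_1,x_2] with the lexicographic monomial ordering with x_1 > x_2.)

Compute a lex Gröbner basis by Buchberger's algorithm.
f_1 = -x_1x_2 + x_1 - 2x_2 + 26, LT = x_1x_2.
f_2 = 4x_1^2 + 5x_1x_2 + 3x_1 + 5x_2 - 201, LT = x_1^2.

S(f_1,f_2): lcm = x_1^2x_2. S = -x_1^2 - 5/4x_1x_2^2 + 5/4x_1x_2 - 26x_1 - 5/4x_2^2 + 201/4x_2.
  leading term x_1^2: subtract (-1/4)·f_2 from -x_1^2 - 5/4x_1x_2^2 + 5/4x_1x_2 - 26x_1 - 5/4x_2^2 + 201/4x_2 → -5/4x_1x_2^2 + 5/2x_1x_2 - 101/4x_1 - 5/4x_2^2 + 103/2x_2 - 201/4
  leading term x_1x_2^2: subtract (5/4x_2)·f_1 from -5/4x_1x_2^2 + 5/2x_1x_2 - 101/4x_1 - 5/4x_2^2 + 103/2x_2 - 201/4 → 5/4x_1x_2 - 101/4x_1 + 5/4x_2^2 + 19x_2 - 201/4
  leading term x_1x_2: subtract (-5/4)·f_1 from 5/4x_1x_2 - 101/4x_1 + 5/4x_2^2 + 19x_2 - 201/4 → -24x_1 + 5/4x_2^2 + 33/2x_2 - 71/4
  leading term x_1: no divisor's leading term divides it; move -24x_1 to the remainder.
  leading term x_2^2: no divisor's leading term divides it; move 5/4x_2^2 to the remainder.
  leading term x_2: no divisor's leading term divides it; move 33/2x_2 to the remainder.
  leading term 1: no divisor's leading term divides it; move -71/4 to the remainder.
  remainder -24x_1 + 5/4x_2^2 + 33/2x_2 - 71/4 ≠ 0; add h_3 = -24x_1 + 5/4x_2^2 + 33/2x_2 - 71/4 to the basis.

S(f_1,h_3): lcm = x_1x_2. S = -x_1 + 5/96x_2^3 + 11/16x_2^2 + 121/96x_2 - 26.
  leading term x_1: subtract (1/24)·h_3 from -x_1 + 5/96x_2^3 + 11/16x_2^2 + 121/96x_2 - 26 → 5/96x_2^3 + 61/96x_2^2 + 55/96x_2 - 2425/96
  leading term x_2^3: no divisor's leading term divides it; move 5/96x_2^3 to the remainder.
  leading term x_2^2: no divisor's leading term divides it; move 61/96x_2^2 to the remainder.
  leading term x_2: no divisor's leading term divides it; move 55/96x_2 to the remainder.
  leading term 1: no divisor's leading term divides it; move -2425/96 to the remainder.
  remainder 5/96x_2^3 + 61/96x_2^2 + 55/96x_2 - 2425/96 ≠ 0; add h_4 = 5/96x_2^3 + 61/96x_2^2 + 55/96x_2 - 2425/96 to the basis.

The other S-polynomials (S(f_2,h_3), S(f_1,h_4), S(f_2,h_4), S(h_3,h_4)) all reduce to 0 modulo the current basis, so we have a Gröbner basis.
Inter-reduce: drop elements whose leading term is divisible by another's, tail-reduce, and make monic.
Reduced Gröbner basis: {x_1 - 5/96x_2^2 - 11/16x_2 + 71/96, x_2^3 + 61/5x_2^2 + 11x_2 - 485}.

From the last basis element, x_2^3 + 61/5x_2^2 + 11x_2 - 485 = 0, so x_2 takes values in {5, -43/5 - 24*I/5, -43/5 + 24*I/5}. Each choice, substituted upward through the basis, yields the corresponding point(s) of the solution set.
  x_2 = 5: the earlier basis element becomes x_1 - 4 = 0, giving x_1 = 4 — point (4, 5).
  x_2 = -43/5 - 24*I/5: the earlier basis element becomes x_1 + 4 - I = 0, giving x_1 = -4 + I — point (-4 + I, -43/5 - 24*I/5).
  x_2 = -43/5 + 24*I/5: the earlier basis element becomes x_1 + 4 + I = 0, giving x_1 = -4 - I — point (-4 - I, -43/5 + 24*I/5).
Substituting each solution back into the original system confirms all equations vanish.

{(4, 5), (-4 + I, -43/5 - 24*I/5), (-4 - I, -43/5 + 24*I/5)}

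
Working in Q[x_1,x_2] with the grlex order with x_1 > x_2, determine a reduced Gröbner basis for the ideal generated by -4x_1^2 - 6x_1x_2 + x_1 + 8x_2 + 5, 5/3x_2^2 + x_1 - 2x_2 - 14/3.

G = {x_1^2 + 3/2x_1x_2 - 1/4x_1 - 2x_2 - 5/4, x_2^2 + 3/5x_1 - 6/5x_2 - 14/5}

f_1 = -4x_1^2 - 6x_1x_2 + x_1 + 8x_2 + 5, LT = x_1^2.
f_2 = 5/3x_2^2 + x_1 - 2x_2 - 14/3, LT = x_2^2.

The S-polynomials (S(f_1,f_2)) all reduce to 0 modulo the current basis, so we have a Gröbner basis.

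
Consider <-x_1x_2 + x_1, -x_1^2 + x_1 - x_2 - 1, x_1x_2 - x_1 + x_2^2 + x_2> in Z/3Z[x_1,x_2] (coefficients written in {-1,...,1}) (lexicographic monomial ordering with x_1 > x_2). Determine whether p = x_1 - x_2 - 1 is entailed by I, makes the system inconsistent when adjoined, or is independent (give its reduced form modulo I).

First compute the reduced Gröbner basis of I by Buchberger's algorithm.
f_1 = -x_1x_2 + x_1, LT = x_1x_2.
f_2 = -x_1^2 + x_1 - x_2 - 1, LT = x_1^2.
f_3 = x_1x_2 - x_1 + x_2^2 + x_2, LT = x_1x_2.

S(f_1,f_2): lcm = x_1^2x_2. S = -x_1^2 + x_1x_2 - x_2^2 - x_2.
  reduce S modulo (f_1, f_2, f_3):
  remainder -x_2^2 + 1 ≠ 0; add h_4 = -x_2^2 + 1 to the basis.

S(f_1,f_3): lcm = x_1x_2. S = -x_2^2 - x_2.
  reduce S modulo (f_1, f_2, f_3, h_4):
  remainder -x_2 - 1 ≠ 0; add h_5 = -x_2 - 1 to the basis.

S(f_2,f_3): lcm = x_1^2x_2. S = x_1^2 - x_1x_2^2 + x_1x_2 + x_2^2 + x_2.
  reduce S modulo (f_1, f_2, f_3, h_4, h_5):
  remainder x_1 ≠ 0; add h_6 = x_1 to the basis.

The other S-polynomials (S(f_1,h_4), S(f_2,h_4), S(f_3,h_4), S(f_1,h_5), S(f_2,h_5), S(f_3,h_5), S(h_4,h_5), S(f_1,h_6), S(f_2,h_6), S(f_3,h_6), S(h_4,h_6), S(h_5,h_6)) all reduce to 0 modulo the current basis, so we have a Gröbner basis.
Inter-reduce: drop elements whose leading term is divisible by another's, tail-reduce, and make monic.
Reduced Gröbner basis: {x_1, x_2 + 1}.
Label its elements g_1 = x_1, g_2 = x_2 + 1.

Reduce p = x_1 - x_2 - 1 modulo G:
  leading term x_1: subtract (1)·g_1 from x_1 - x_2 - 1 → -x_2 - 1
  leading term x_2: subtract (-1)·g_2 from -x_2 - 1 → 0
  normal form = 0.
Since the normal form is 0, p ∈ I.

x_1 - x_2 - 1 lies in I (it reduces to 0).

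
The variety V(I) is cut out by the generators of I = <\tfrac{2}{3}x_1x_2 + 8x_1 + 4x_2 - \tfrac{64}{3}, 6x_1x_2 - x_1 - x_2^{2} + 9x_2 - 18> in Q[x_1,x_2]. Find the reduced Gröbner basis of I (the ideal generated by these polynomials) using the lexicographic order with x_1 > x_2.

f_1 = \tfrac{2}{3}x_1x_2 + 8x_1 + 4x_2 - \tfrac{64}{3}, LT = x_1x_2.
f_2 = 6x_1x_2 - x_1 - x_2^{2} + 9x_2 - 18, LT = x_1x_2.

S(f_1,f_2): lcm = x_1x_2. S = \tfrac{73}{6}x_1 + \tfrac{1}{6}x_2^{2} + \tfrac{9}{2}x_2 - 29.
  leading term x_1: no divisor's leading term divides it; move \tfrac{73}{6}x_1 to the remainder.
  leading term x_2^{2}: no divisor's leading term divides it; move \tfrac{1}{6}x_2^{2} to the remainder.
  leading term x_2: no divisor's leading term divides it; move \tfrac{9}{2}x_2 to the remainder.
  leading term 1: no divisor's leading term divides it; move -29 to the remainder.
  remainder \tfrac{73}{6}x_1 + \tfrac{1}{6}x_2^{2} + \tfrac{9}{2}x_2 - 29 ≠ 0; add g_3 = \tfrac{73}{6}x_1 + \tfrac{1}{6}x_2^{2} + \tfrac{9}{2}x_2 - 29 to the basis.

S(f_1,g_3): lcm = x_1x_2. S = 12x_1 - \tfrac{1}{73}x_2^{3} - \tfrac{27}{73}x_2^{2} + \tfrac{612}{73}x_2 - 32.
  leading term x_1: subtract (\tfrac{72}{73})·g_3 from 12x_1 - \tfrac{1}{73}x_2^{3} - \tfrac{27}{73}x_2^{2} + \tfrac{612}{73}x_2 - 32 → -\tfrac{1}{73}x_2^{3} - \tfrac{39}{73}x_2^{2} + \tfrac{288}{73}x_2 - \tfrac{248}{73}
  leading term x_2^{3}: no divisor's leading term divides it; move -\tfrac{1}{73}x_2^{3} to the remainder.
  leading term x_2^{2}: no divisor's leading term divides it; move -\tfrac{39}{73}x_2^{2} to the remainder.
  leading term x_2: no divisor's leading term divides it; move \tfrac{288}{73}x_2 to the remainder.
  leading term 1: no divisor's leading term divides it; move -\tfrac{248}{73} to the remainder.
  remainder -\tfrac{1}{73}x_2^{3} - \tfrac{39}{73}x_2^{2} + \tfrac{288}{73}x_2 - \tfrac{248}{73} ≠ 0; add g_4 = -\tfrac{1}{73}x_2^{3} - \tfrac{39}{73}x_2^{2} + \tfrac{288}{73}x_2 - \tfrac{248}{73} to the basis.

The other S-polynomials (S(f_2,g_3), S(f_1,g_4), S(f_2,g_4), S(g_3,g_4)) all reduce to 0 modulo the current basis, so we have a Gröbner basis.
Inter-reduce: drop elements whose leading term is divisible by another's, tail-reduce, and make monic.

G = {x_1 + \tfrac{1}{73}x_2^{2} + \tfrac{27}{73}x_2 - \tfrac{174}{73}, x_2^{3} + 39x_2^{2} - 288x_2 + 248}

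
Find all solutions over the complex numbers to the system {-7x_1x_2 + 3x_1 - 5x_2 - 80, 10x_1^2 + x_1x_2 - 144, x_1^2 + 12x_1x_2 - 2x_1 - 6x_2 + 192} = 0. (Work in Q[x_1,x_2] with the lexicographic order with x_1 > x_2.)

{(-4, 4)}

Compute a lex Gröbner basis by Buchberger's algorithm.
f_1 = -7x_1x_2 + 3x_1 - 5x_2 - 80, LT = x_1x_2.
f_2 = 10x_1^2 + x_1x_2 - 144, LT = x_1^2.
f_3 = x_1^2 + 12x_1x_2 - 2x_1 - 6x_2 + 192, LT = x_1^2.

S(f_1,f_2): lcm = x_1^2x_2. S = -3/7x_1^2 - 1/10x_1x_2^2 + 5/7x_1x_2 + 80/7x_1 + 72/5x_2.
  leading term x_1^2: subtract (-3/70)·f_2 from -3/7x_1^2 - 1/10x_1x_2^2 + 5/7x_1x_2 + 80/7x_1 + 72/5x_2 → -1/10x_1x_2^2 + 53/70x_1x_2 + 80/7x_1 + 72/5x_2 - 216/35
  leading term x_1x_2^2: subtract (1/70x_2)·f_1 from -1/10x_1x_2^2 + 53/70x_1x_2 + 80/7x_1 + 72/5x_2 - 216/35 → 5/7x_1x_2 + 80/7x_1 + 1/14x_2^2 + 544/35x_2 - 216/35
  leading term x_1x_2: subtract (-5/49)·f_1 from 5/7x_1x_2 + 80/7x_1 + 1/14x_2^2 + 544/35x_2 - 216/35 → 575/49x_1 + 1/14x_2^2 + 3683/245x_2 - 3512/245
  leading term x_1: no divisor's leading term divides it; move 575/49x_1 to the remainder.
  leading term x_2^2: no divisor's leading term divides it; move 1/14x_2^2 to the remainder.
  leading term x_2: no divisor's leading term divides it; move 3683/245x_2 to the remainder.
  leading term 1: no divisor's leading term divides it; move -3512/245 to the remainder.
  remainder 575/49x_1 + 1/14x_2^2 + 3683/245x_2 - 3512/245 ≠ 0; add h_4 = 575/49x_1 + 1/14x_2^2 + 3683/245x_2 - 3512/245 to the basis.

S(f_1,f_3): lcm = x_1^2x_2. S = -3/7x_1^2 - 12x_1x_2^2 + 19/7x_1x_2 + 80/7x_1 + 6x_2^2 - 192x_2.
  leading term x_1^2: subtract (-3/70)·f_2 from -3/7x_1^2 - 12x_1x_2^2 + 19/7x_1x_2 + 80/7x_1 + 6x_2^2 - 192x_2 → -12x_1x_2^2 + 193/70x_1x_2 + 80/7x_1 + 6x_2^2 - 192x_2 - 216/35
  leading term x_1x_2^2: subtract (12/7x_2)·f_1 from -12x_1x_2^2 + 193/70x_1x_2 + 80/7x_1 + 6x_2^2 - 192x_2 - 216/35 → -167/70x_1x_2 + 80/7x_1 + 102/7x_2^2 - 384/7x_2 - 216/35
  leading term x_1x_2: subtract (167/490)·f_1 from -167/70x_1x_2 + 80/7x_1 + 102/7x_2^2 - 384/7x_2 - 216/35 → 5099/490x_1 + 102/7x_2^2 - 5209/98x_2 + 5168/245
  leading term x_1: subtract (5099/5750)·h_4 from 5099/490x_1 + 102/7x_2^2 - 5209/98x_2 + 5168/245 → 166843/11500x_2^2 - 955704/14375x_2 + 485956/14375
  leading term x_2^2: no divisor's leading term divides it; move 166843/11500x_2^2 to the remainder.
  leading term x_2: no divisor's leading term divides it; move -955704/14375x_2 to the remainder.
  leading term 1: no divisor's leading term divides it; move 485956/14375 to the remainder.
  remainder 166843/11500x_2^2 - 955704/14375x_2 + 485956/14375 ≠ 0; add h_5 = 166843/11500x_2^2 - 955704/14375x_2 + 485956/14375 to the basis.

S(f_2,f_3): lcm = x_1^2. S = -119/10x_1x_2 + 2x_1 + 6x_2 - 1032/5.
  leading term x_1x_2: subtract (17/10)·f_1 from -119/10x_1x_2 + 2x_1 + 6x_2 - 1032/5 → -31/10x_1 + 29/2x_2 - 352/5
  leading term x_1: subtract (-1519/5750)·h_4 from -31/10x_1 + 29/2x_2 - 352/5 → 217/11500x_2^2 + 265524/14375x_2 - 1066436/14375
  leading term x_2^2: subtract (217/166843)·h_5 from 217/11500x_2^2 + 265524/14375x_2 - 1066436/14375 → 15481116/834215x_2 - 61924464/834215
  leading term x_2: no divisor's leading term divides it; move 15481116/834215x_2 to the remainder.
  leading term 1: no divisor's leading term divides it; move -61924464/834215 to the remainder.
  remainder 15481116/834215x_2 - 61924464/834215 ≠ 0; add h_6 = 15481116/834215x_2 - 61924464/834215 to the basis.

The other S-polynomials (S(f_1,h_4), S(f_2,h_4), S(f_3,h_4), S(f_1,h_5), S(f_2,h_5), S(f_3,h_5), S(h_4,h_5), S(f_1,h_6), S(f_2,h_6), S(f_3,h_6), S(h_4,h_6), S(h_5,h_6)) all reduce to 0 modulo the current basis, so we have a Gröbner basis.
Inter-reduce: drop elements whose leading term is divisible by another's, tail-reduce, and make monic.
Reduced Gröbner basis: {x_1 + 4, x_2 - 4}.

Elimination: the polynomial x_2 - 4 lies in the elimination ideal for x_2, so x_2 ∈ {4}. For each such x_2, the remaining basis elements (now univariate) give the rest of the solution.
  x_2 = 4: the earlier basis element becomes x_1 + 4 = 0, giving x_1 = -4 — point (-4, 4).
Substituting each solution back into the original system confirms all equations vanish.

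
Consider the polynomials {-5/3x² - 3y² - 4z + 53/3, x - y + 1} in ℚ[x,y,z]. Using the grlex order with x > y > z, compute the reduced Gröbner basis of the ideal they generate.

G = {y² - 5/7y + 6/7z - 24/7, x - y + 1}

f_1 = -5/3x² - 3y² - 4z + 53/3, LT = x².
f_2 = x - y + 1, LT = x.

S(f_1,f_2): lcm = x². S = xy + 9/5y² - x + 12/5z - 53/5.
  leading term xy: subtract (y)·f_2 from xy + 9/5y² - x + 12/5z - 53/5 → 14/5y² - x - y + 12/5z - 53/5
  leading term y²: no divisor's leading term divides it; move 14/5y² to the remainder.
  leading term x: subtract (-1)·f_2 from -x - y + 12/5z - 53/5 → -2y + 12/5z - 48/5
  leading term y: no divisor's leading term divides it; move -2y to the remainder.
  leading term z: no divisor's leading term divides it; move 12/5z to the remainder.
  leading term 1: no divisor's leading term divides it; move -48/5 to the remainder.
  remainder 14/5y² - 2y + 12/5z - 48/5 ≠ 0; add g_3 = 14/5y² - 2y + 12/5z - 48/5 to the basis.

The other S-polynomials (S(f_1,g_3), S(f_2,g_3)) all reduce to 0 modulo the current basis, so we have a Gröbner basis.
Inter-reduce: drop elements whose leading term is divisible by another's, tail-reduce, and make monic.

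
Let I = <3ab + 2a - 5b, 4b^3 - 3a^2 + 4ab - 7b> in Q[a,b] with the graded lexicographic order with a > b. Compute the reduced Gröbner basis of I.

The reduced Gröbner basis is the canonical form of the ideal for this ordering.

f_1 = 3ab + 2a - 5b, LT = ab.
f_2 = 4b^3 - 3a^2 + 4ab - 7b, LT = b^3.

S(f_1,f_2): lcm = ab^3. S = 3/4a^3 - a^2b + 2/3ab^2 - 5/3b^3 + 7/4ab.
  leading term a^3: no divisor's leading term divides it; move 3/4a^3 to the remainder.
  leading term a^2b: subtract (-1/3a)·f_1 from -a^2b + 2/3ab^2 - 5/3b^3 + 7/4ab → 2/3ab^2 - 5/3b^3 + 2/3a^2 + 1/12ab
  leading term ab^2: subtract (2/9b)·f_1 from 2/3ab^2 - 5/3b^3 + 2/3a^2 + 1/12ab → -5/3b^3 + 2/3a^2 - 13/36ab + 10/9b^2
  leading term b^3: subtract (-5/12)·f_2 from -5/3b^3 + 2/3a^2 - 13/36ab + 10/9b^2 → -7/12a^2 + 47/36ab + 10/9b^2 - 35/12b
  leading term a^2: no divisor's leading term divides it; move -7/12a^2 to the remainder.
  leading term ab: subtract (47/108)·f_1 from 47/36ab + 10/9b^2 - 35/12b → 10/9b^2 - 47/54a - 20/27b
  leading term b^2: no divisor's leading term divides it; move 10/9b^2 to the remainder.
  leading term a: no divisor's leading term divides it; move -47/54a to the remainder.
  leading term b: no divisor's leading term divides it; move -20/27b to the remainder.
  remainder 3/4a^3 - 7/12a^2 + 10/9b^2 - 47/54a - 20/27b ≠ 0; add g_3 = 3/4a^3 - 7/12a^2 + 10/9b^2 - 47/54a - 20/27b to the basis.

The other S-polynomials (S(f_1,g_3), S(f_2,g_3)) all reduce to 0 modulo the current basis, so we have a Gröbner basis.

G = {a^3 - 7/9a^2 + 40/27b^2 - 94/81a - 80/81b, b^3 - 3/4a^2 - 2/3a - 1/12b, ab + 2/3a - 5/3b}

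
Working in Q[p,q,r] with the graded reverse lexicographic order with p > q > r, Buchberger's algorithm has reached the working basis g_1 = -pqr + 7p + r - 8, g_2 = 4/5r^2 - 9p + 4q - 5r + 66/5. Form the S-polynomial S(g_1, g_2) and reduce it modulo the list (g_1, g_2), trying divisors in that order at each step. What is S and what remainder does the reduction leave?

lcm(LM(g_1), LM(g_2)) = pqr^2.
S = (lcm/LT(g_1))·g_1 − (lcm/LT(g_2))·g_2 = 45/4p^2q - 5pq^2 + 25/4pqr - 33/2pq - 7pr - r^2 + 8r.
Reduce S modulo (g_1, g_2) in that order:
  leading term p^2q: no divisor's leading term divides it; move 45/4p^2q to the remainder.
  leading term pq^2: no divisor's leading term divides it; move -5pq^2 to the remainder.
  leading term pqr: subtract (-25/4)·g_1 from 25/4pqr - 33/2pq - 7pr - r^2 + 8r → -33/2pq - 7pr - r^2 + 175/4p + 57/4r - 50
  leading term pq: no divisor's leading term divides it; move -33/2pq to the remainder.
  leading term pr: no divisor's leading term divides it; move -7pr to the remainder.
  leading term r^2: subtract (-5/4)·g_2 from -r^2 + 175/4p + 57/4r - 50 → 65/2p + 5q + 8r - 67/2
  leading term p: no divisor's leading term divides it; move 65/2p to the remainder.
  leading term q: no divisor's leading term divides it; move 5q to the remainder.
  leading term r: no divisor's leading term divides it; move 8r to the remainder.
  leading term 1: no divisor's leading term divides it; move -67/2 to the remainder.
The remainder 45/4p^2q - 5pq^2 - 33/2pq - 7pr + 65/2p + 5q + 8r - 67/2 is nonzero, so it would be added as the next basis element.

S(g_1, g_2) = 45/4p^2q - 5pq^2 + 25/4pqr - 33/2pq - 7pr - r^2 + 8r; remainder on division = 45/4p^2q - 5pq^2 - 33/2pq - 7pr + 65/2p + 5q + 8r - 67/2.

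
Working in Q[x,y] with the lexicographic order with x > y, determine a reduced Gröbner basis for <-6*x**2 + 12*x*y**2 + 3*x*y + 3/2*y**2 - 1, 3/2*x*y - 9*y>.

f_1 = -6*x**2 + 12*x*y**2 + 3*x*y + 3/2*y**2 - 1, LT = x**2.
f_2 = 3/2*x*y - 9*y, LT = x*y.

S(f_1,f_2): lcm = x**2*y. S = -2*x*y**3 - 1/2*x*y**2 + 6*x*y - 1/4*y**3 + 1/6*y.
  reduce S modulo (f_1, f_2):
  remainder -49/4*y**3 - 3*y**2 + 217/6*y ≠ 0; add g_3 = -49/4*y**3 - 3*y**2 + 217/6*y to the basis.

The other S-polynomials (S(f_1,g_3), S(f_2,g_3)) all reduce to 0 modulo the current basis, so we have a Gröbner basis.

G = {x**2 - 49/4*y**2 - 3*y + 1/6, x*y - 6*y, y**3 + 12/49*y**2 - 62/21*y}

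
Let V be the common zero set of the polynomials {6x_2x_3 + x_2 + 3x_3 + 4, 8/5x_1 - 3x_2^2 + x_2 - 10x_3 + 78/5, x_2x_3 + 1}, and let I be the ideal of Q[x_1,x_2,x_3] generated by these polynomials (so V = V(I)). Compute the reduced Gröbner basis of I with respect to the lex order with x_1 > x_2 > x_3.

The reduced Gröbner basis is the canonical form of the ideal for this ordering.

f_1 = 6x_2x_3 + x_2 + 3x_3 + 4, LT = x_2x_3.
f_2 = 8/5x_1 - 3x_2^2 + x_2 - 10x_3 + 78/5, LT = x_1.
f_3 = x_2x_3 + 1, LT = x_2x_3.

S(f_1,f_2): leading monomials are coprime, so the S-polynomial reduces to 0 (Buchberger's first criterion).
S(f_1,f_3): lcm = x_2x_3. S = 1/6x_2 + 1/2x_3 - 1/3.
  leading term x_2: no divisor's leading term divides it; move 1/6x_2 to the remainder.
  leading term x_3: no divisor's leading term divides it; move 1/2x_3 to the remainder.
  leading term 1: no divisor's leading term divides it; move -1/3 to the remainder.
  remainder 1/6x_2 + 1/2x_3 - 1/3 ≠ 0; add g_4 = 1/6x_2 + 1/2x_3 - 1/3 to the basis.

S(f_2,f_3): leading monomials are coprime, so the S-polynomial reduces to 0 (Buchberger's first criterion).
S(f_1,g_4): lcm = x_2x_3. S = 1/6x_2 - 3x_3^2 + 5/2x_3 + 2/3.
  leading term x_2: subtract (1)·g_4 from 1/6x_2 - 3x_3^2 + 5/2x_3 + 2/3 → -3x_3^2 + 2x_3 + 1
  leading term x_3^2: no divisor's leading term divides it; move -3x_3^2 to the remainder.
  leading term x_3: no divisor's leading term divides it; move 2x_3 to the remainder.
  leading term 1: no divisor's leading term divides it; move 1 to the remainder.
  remainder -3x_3^2 + 2x_3 + 1 ≠ 0; add g_5 = -3x_3^2 + 2x_3 + 1 to the basis.

S(f_2,g_4): leading monomials are coprime, so the S-polynomial reduces to 0 (Buchberger's first criterion).
S(f_3,g_4): lcm = x_2x_3. S = -3x_3^2 + 2x_3 + 1.
  leading term x_3^2: subtract (1)·g_5 from -3x_3^2 + 2x_3 + 1 → 0
  remainder 0.

S(f_1,g_5): lcm = x_2x_3^2. S = 5/6x_2x_3 + 1/3x_2 + 1/2x_3^2 + 2/3x_3.
  leading term x_2x_3: subtract (5/36)·f_1 from 5/6x_2x_3 + 1/3x_2 + 1/2x_3^2 + 2/3x_3 → 7/36x_2 + 1/2x_3^2 + 1/4x_3 - 5/9
  leading term x_2: subtract (7/6)·g_4 from 7/36x_2 + 1/2x_3^2 + 1/4x_3 - 5/9 → 1/2x_3^2 - 1/3x_3 - 1/6
  leading term x_3^2: subtract (-1/6)·g_5 from 1/2x_3^2 - 1/3x_3 - 1/6 → 0
  remainder 0.

S(f_2,g_5): leading monomials are coprime, so the S-polynomial reduces to 0 (Buchberger's first criterion).
S(f_3,g_5): lcm = x_2x_3^2. S = 2/3x_2x_3 + 1/3x_2 + x_3.
  leading term x_2x_3: subtract (1/9)·f_1 from 2/3x_2x_3 + 1/3x_2 + x_3 → 2/9x_2 + 2/3x_3 - 4/9
  leading term x_2: subtract (4/3)·g_4 from 2/9x_2 + 2/3x_3 - 4/9 → 0
  remainder 0.

S(g_4,g_5): leading monomials are coprime, so the S-polynomial reduces to 0 (Buchberger's first criterion).
Every S-polynomial of the final basis reduces to 0, so we have a Gröbner basis.
Inter-reduce: drop elements whose leading term is divisible by another's, tail-reduce, and make monic.

G = {x_1 + 25/8x_3 - 17/8, x_2 + 3x_3 - 2, x_3^2 - 2/3x_3 - 1/3}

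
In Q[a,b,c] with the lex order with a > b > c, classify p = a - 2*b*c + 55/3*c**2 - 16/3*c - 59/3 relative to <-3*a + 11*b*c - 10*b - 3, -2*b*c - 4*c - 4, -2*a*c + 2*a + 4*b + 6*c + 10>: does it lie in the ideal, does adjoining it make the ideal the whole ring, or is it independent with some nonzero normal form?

First compute the reduced Gröbner basis of I by Buchberger's algorithm.
f_1 = -3*a + 11*b*c - 10*b - 3, LT = a.
f_2 = -2*b*c - 4*c - 4, LT = b*c.
f_3 = -2*a*c + 2*a + 4*b + 6*c + 10, LT = a*c.

S(f_1,f_3): lcm = a*c. S = a - 11/3*b*c**2 + 10/3*b*c + 2*b + 4*c + 5.
  leading term a: subtract (-1/3)·f_1 from a - 11/3*b*c**2 + 10/3*b*c + 2*b + 4*c + 5 → -11/3*b*c**2 + 7*b*c - 4/3*b + 4*c + 4
  leading term b*c**2: subtract (11/6*c)·f_2 from -11/3*b*c**2 + 7*b*c - 4/3*b + 4*c + 4 → 7*b*c - 4/3*b + 22/3*c**2 + 34/3*c + 4
  leading term b*c: subtract (-7/2)·f_2 from 7*b*c - 4/3*b + 22/3*c**2 + 34/3*c + 4 → -4/3*b + 22/3*c**2 - 8/3*c - 10
  leading term b: no divisor's leading term divides it; move -4/3*b to the remainder.
  leading term c**2: no divisor's leading term divides it; move 22/3*c**2 to the remainder.
  leading term c: no divisor's leading term divides it; move -8/3*c to the remainder.
  leading term 1: no divisor's leading term divides it; move -10 to the remainder.
  remainder -4/3*b + 22/3*c**2 - 8/3*c - 10 ≠ 0; add h_4 = -4/3*b + 22/3*c**2 - 8/3*c - 10 to the basis.

S(f_2,h_4): lcm = b*c. S = 11/2*c**3 - 2*c**2 - 11/2*c + 2.
  leading term c**3: no divisor's leading term divides it; move 11/2*c**3 to the remainder.
  leading term c**2: no divisor's leading term divides it; move -2*c**2 to the remainder.
  leading term c: no divisor's leading term divides it; move -11/2*c to the remainder.
  leading term 1: no divisor's leading term divides it; move 2 to the remainder.
  remainder 11/2*c**3 - 2*c**2 - 11/2*c + 2 ≠ 0; add h_5 = 11/2*c**3 - 2*c**2 - 11/2*c + 2 to the basis.

The other S-polynomials (S(f_1,f_2), S(f_2,f_3), S(f_1,h_4), S(f_3,h_4), S(f_1,h_5), S(f_2,h_5), S(f_3,h_5), S(h_4,h_5)) all reduce to 0 modulo the current basis, so we have a Gröbner basis.
Inter-reduce: drop elements whose leading term is divisible by another's, tail-reduce, and make monic.
Reduced Gröbner basis: {a + 55/3*c**2 + 2/3*c - 50/3, b - 11/2*c**2 + 2*c + 15/2, c**3 - 4/11*c**2 - c + 4/11}.
Label its elements g_1 = a + 55/3*c**2 + 2/3*c - 50/3, g_2 = b - 11/2*c**2 + 2*c + 15/2, g_3 = c**3 - 4/11*c**2 - c + 4/11.

Reduce p = a - 2*b*c + 55/3*c**2 - 16/3*c - 59/3 modulo G:
  leading term a: subtract (1)·g_1 from a - 2*b*c + 55/3*c**2 - 16/3*c - 59/3 → -2*b*c - 6*c - 3
  leading term b*c: subtract (-2*c)·g_2 from -2*b*c - 6*c - 3 → -11*c**3 + 4*c**2 + 9*c - 3
  leading term c**3: subtract (-11)·g_3 from -11*c**3 + 4*c**2 + 9*c - 3 → -2*c + 1
  leading term c: no divisor's leading term divides it; move -2*c to the remainder.
  leading term 1: no divisor's leading term divides it; move 1 to the remainder.
  normal form = -2*c + 1.
The normal form is nonzero, so p ∉ I. Since p minus its normal form lies in I, I + (p) = I + (r) where r = -2*c + 1; decide whether this ideal is the whole ring.
Run Buchberger on G together with r (pairs among the g_i already reduce to 0 since G is a Gröbner basis):
g_1 = a + 55/3*c**2 + 2/3*c - 50/3, LT = a.
g_2 = b - 11/2*c**2 + 2*c + 15/2, LT = b.
g_3 = c**3 - 4/11*c**2 - c + 4/11, LT = c**3.
r = -2*c + 1, LT = c.

S(g_3,r): lcm = c**3. S = 3/22*c**2 - c + 4/11.
  leading term c**2: subtract (-3/44*c)·r from 3/22*c**2 - c + 4/11 → -41/44*c + 4/11
  leading term c: subtract (41/88)·r from -41/44*c + 4/11 → -9/88
  leading term 1: no divisor's leading term divides it; move -9/88 to the remainder.
  remainder -9/88 ≠ 0; add m_5 = -9/88 to the basis.

The other S-polynomials (S(g_1,g_2), S(g_1,g_3), S(g_1,r), S(g_2,g_3), S(g_2,r), S(g_1,m_5), S(g_2,m_5), S(g_3,m_5), S(r,m_5)) all reduce to 0 modulo the current basis, so we have a Gröbner basis.
Inter-reduce: drop elements whose leading term is divisible by another's, tail-reduce, and make monic.
Reduced Gröbner basis: {1}.
The reduced Gröbner basis of I + (p) is {1}: the ideal is the whole ring, so the enlarged system has no common solution — adjoining p is inconsistent.

Adjoining a - 2*b*c + 55/3*c**2 - 16/3*c - 59/3 makes the ideal the whole ring: the system is inconsistent.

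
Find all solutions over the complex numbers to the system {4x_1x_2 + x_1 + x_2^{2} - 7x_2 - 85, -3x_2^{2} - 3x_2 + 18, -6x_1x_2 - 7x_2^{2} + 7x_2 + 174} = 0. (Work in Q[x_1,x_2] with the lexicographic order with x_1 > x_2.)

{(-5, -3)}

Compute a lex Gröbner basis by Buchberger's algorithm.
f_1 = 4x_1x_2 + x_1 + x_2^{2} - 7x_2 - 85, LT = x_1x_2.
f_2 = -3x_2^{2} - 3x_2 + 18, LT = x_2^{2}.
f_3 = -6x_1x_2 - 7x_2^{2} + 7x_2 + 174, LT = x_1x_2.

S(f_1,f_2): lcm = x_1x_2^{2}. S = -\tfrac{3}{4}x_1x_2 + 6x_1 + \tfrac{1}{4}x_2^{3} - \tfrac{7}{4}x_2^{2} - \tfrac{85}{4}x_2.
  leading term x_1x_2: subtract (-\tfrac{3}{16})·f_1 from -\tfrac{3}{4}x_1x_2 + 6x_1 + \tfrac{1}{4}x_2^{3} - \tfrac{7}{4}x_2^{2} - \tfrac{85}{4}x_2 → \tfrac{99}{16}x_1 + \tfrac{1}{4}x_2^{3} - \tfrac{25}{16}x_2^{2} - \tfrac{361}{16}x_2 - \tfrac{255}{16}
  leading term x_1: no divisor's leading term divides it; move \tfrac{99}{16}x_1 to the remainder.
  leading term x_2^{3}: subtract (-\tfrac{1}{12}x_2)·f_2 from \tfrac{1}{4}x_2^{3} - \tfrac{25}{16}x_2^{2} - \tfrac{361}{16}x_2 - \tfrac{255}{16} → -\tfrac{29}{16}x_2^{2} - \tfrac{337}{16}x_2 - \tfrac{255}{16}
  leading term x_2^{2}: subtract (\tfrac{29}{48})·f_2 from -\tfrac{29}{16}x_2^{2} - \tfrac{337}{16}x_2 - \tfrac{255}{16} → -\tfrac{77}{4}x_2 - \tfrac{429}{16}
  leading term x_2: no divisor's leading term divides it; move -\tfrac{77}{4}x_2 to the remainder.
  leading term 1: no divisor's leading term divides it; move -\tfrac{429}{16} to the remainder.
  remainder \tfrac{99}{16}x_1 - \tfrac{77}{4}x_2 - \tfrac{429}{16} ≠ 0; add h_4 = \tfrac{99}{16}x_1 - \tfrac{77}{4}x_2 - \tfrac{429}{16} to the basis.

S(f_1,f_3): lcm = x_1x_2. S = \tfrac{1}{4}x_1 - \tfrac{11}{12}x_2^{2} - \tfrac{7}{12}x_2 + \tfrac{31}{4}.
  leading term x_1: subtract (\tfrac{4}{99})·h_4 from \tfrac{1}{4}x_1 - \tfrac{11}{12}x_2^{2} - \tfrac{7}{12}x_2 + \tfrac{31}{4} → -\tfrac{11}{12}x_2^{2} + \tfrac{7}{36}x_2 + \tfrac{53}{6}
  leading term x_2^{2}: subtract (\tfrac{11}{36})·f_2 from -\tfrac{11}{12}x_2^{2} + \tfrac{7}{36}x_2 + \tfrac{53}{6} → \tfrac{10}{9}x_2 + \tfrac{10}{3}
  leading term x_2: no divisor's leading term divides it; move \tfrac{10}{9}x_2 to the remainder.
  leading term 1: no divisor's leading term divides it; move \tfrac{10}{3} to the remainder.
  remainder \tfrac{10}{9}x_2 + \tfrac{10}{3} ≠ 0; add h_5 = \tfrac{10}{9}x_2 + \tfrac{10}{3} to the basis.

The other S-polynomials (S(f_2,f_3), S(f_1,h_4), S(f_2,h_4), S(f_3,h_4), S(f_1,h_5), S(f_2,h_5), S(f_3,h_5), S(h_4,h_5)) all reduce to 0 modulo the current basis, so we have a Gröbner basis.
Inter-reduce: drop elements whose leading term is divisible by another's, tail-reduce, and make monic.
Reduced Gröbner basis: {x_1 + 5, x_2 + 3}.

The lex basis is triangular: the last element involves only x_2. Solving x_2 + 3 = 0 gives x_2 ∈ {-3}; substituting each value into the earlier elements determines the remaining variables.
  x_2 = -3: the earlier basis element becomes x_1 + 5 = 0, giving x_1 = -5 — point (-5, -3).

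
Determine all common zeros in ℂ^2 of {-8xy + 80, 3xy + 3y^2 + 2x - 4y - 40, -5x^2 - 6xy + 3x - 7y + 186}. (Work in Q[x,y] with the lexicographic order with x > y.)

{(-5, -2)}

Compute a lex Gröbner basis by Buchberger's algorithm.
f_1 = -8xy + 80, LT = xy.
f_2 = 3xy + 2x + 3y^2 - 4y - 40, LT = xy.
f_3 = -5x^2 - 6xy + 3x - 7y + 186, LT = x^2.

S(f_1,f_2): lcm = xy. S = -2/3x - y^2 + 4/3y + 10/3.
  reduce S modulo (f_1, f_2, f_3):
  remainder -2/3x - y^2 + 4/3y + 10/3 ≠ 0; add h_4 = -2/3x - y^2 + 4/3y + 10/3 to the basis.

S(f_1,f_3): lcm = x^2y. S = -6/5xy^2 + 3/5xy - 10x - 7/5y^2 + 186/5y.
  reduce S modulo (f_1, f_2, f_3, h_4):
  remainder 68/5y^2 + 26/5y - 44 ≠ 0; add h_5 = 68/5y^2 + 26/5y - 44 to the basis.

S(f_2,f_3): lcm = x^2y. S = 2/3x^2 - 1/5xy^2 - 11/15xy - 40/3x - 7/5y^2 + 186/5y.
  reduce S modulo (f_1, f_2, f_3, h_4, h_5):
  remainder 129/85y + 258/85 ≠ 0; add h_6 = 129/85y + 258/85 to the basis.

The other S-polynomials (S(f_1,h_4), S(f_2,h_4), S(f_3,h_4), S(f_1,h_5), S(f_2,h_5), S(f_3,h_5), S(h_4,h_5), S(f_1,h_6), S(f_2,h_6), S(f_3,h_6), S(h_4,h_6), S(h_5,h_6)) all reduce to 0 modulo the current basis, so we have a Gröbner basis.
Inter-reduce: drop elements whose leading term is divisible by another's, tail-reduce, and make monic.
Reduced Gröbner basis: {x + 5, y + 2}.

Elimination: the polynomial y + 2 lies in the elimination ideal for y, so y ∈ {-2}. For each such y, the remaining basis elements (now univariate) give the rest of the solution.
  y = -2: the earlier basis element becomes x + 5 = 0, giving x = -5 — point (-5, -2).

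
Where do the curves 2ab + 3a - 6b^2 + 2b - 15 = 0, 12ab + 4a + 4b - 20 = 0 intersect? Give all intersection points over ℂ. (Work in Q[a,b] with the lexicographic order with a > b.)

{(5, 0), (-2/21 + sqrt(647)*I/21, -1/18 - sqrt(647)*I/18), (-2/21 - sqrt(647)*I/21, -1/18 + sqrt(647)*I/18)}

Compute a lex Gröbner basis by Buchberger's algorithm.
f_1 = 2ab + 3a - 6b^2 + 2b - 15, LT = ab.
f_2 = 12ab + 4a + 4b - 20, LT = ab.

S(f_1,f_2): lcm = ab. S = 7/6a - 3b^2 + 2/3b - 35/6.
  reduce S modulo (f_1, f_2):
  remainder 7/6a - 3b^2 + 2/3b - 35/6 ≠ 0; add h_3 = 7/6a - 3b^2 + 2/3b - 35/6 to the basis.

S(f_1,h_3): lcm = ab. S = 3/2a + 18/7b^3 - 25/7b^2 + 6b - 15/2.
  reduce S modulo (f_1, f_2, h_3):
  remainder 18/7b^3 + 2/7b^2 + 36/7b ≠ 0; add h_4 = 18/7b^3 + 2/7b^2 + 36/7b to the basis.

The other S-polynomials (S(f_2,h_3), S(f_1,h_4), S(f_2,h_4), S(h_3,h_4)) all reduce to 0 modulo the current basis, so we have a Gröbner basis.
Inter-reduce: drop elements whose leading term is divisible by another's, tail-reduce, and make monic.
Reduced Gröbner basis: {a - 18/7b^2 + 4/7b - 5, b^3 + 1/9b^2 + 2b}.

Elimination: the polynomial b^3 + 1/9b^2 + 2b lies in the elimination ideal for b, so b ∈ {0, -1/18 - sqrt(647)*I/18, -1/18 + sqrt(647)*I/18}. For each such b, the remaining basis elements (now univariate) give the rest of the solution.
  b = 0: the earlier basis element becomes a - 5 = 0, giving a = 5 — point (5, 0).
  b = -1/18 - sqrt(647)*I/18: the earlier basis element becomes a + 2/21 - sqrt(647)*I/21 = 0, giving a = -2/21 + sqrt(647)*I/21 — point (-2/21 + sqrt(647)*I/21, -1/18 - sqrt(647)*I/18).
  b = -1/18 + sqrt(647)*I/18: the earlier basis element becomes a + 2/21 + sqrt(647)*I/21 = 0, giving a = -2/21 - sqrt(647)*I/21 — point (-2/21 - sqrt(647)*I/21, -1/18 + sqrt(647)*I/18).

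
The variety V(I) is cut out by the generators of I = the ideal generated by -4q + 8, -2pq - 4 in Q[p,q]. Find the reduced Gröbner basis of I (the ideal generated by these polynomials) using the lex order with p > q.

G = {p + 1, q - 2}

f_1 = -4q + 8, LT = q.
f_2 = -2pq - 4, LT = pq.

S(f_1,f_2): lcm = pq. S = -2p - 2.
  leading term p: no divisor's leading term divides it; move -2p to the remainder.
  leading term 1: no divisor's leading term divides it; move -2 to the remainder.
  remainder -2p - 2 ≠ 0; add g_3 = -2p - 2 to the basis.

The other S-polynomials (S(f_1,g_3), S(f_2,g_3)) all reduce to 0 modulo the current basis, so we have a Gröbner basis.
Inter-reduce: drop elements whose leading term is divisible by another's, tail-reduce, and make monic.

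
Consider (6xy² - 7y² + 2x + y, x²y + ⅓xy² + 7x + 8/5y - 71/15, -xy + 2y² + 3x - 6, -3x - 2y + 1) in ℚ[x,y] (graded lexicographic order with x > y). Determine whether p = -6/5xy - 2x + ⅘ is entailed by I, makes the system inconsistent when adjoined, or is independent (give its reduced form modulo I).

-6/5xy - 2x + ⅘ lies in I (it reduces to 0).

First compute the reduced Gröbner basis of I by Buchberger's algorithm.
f_1 = 6xy² - 7y² + 2x + y, LT = xy².
f_2 = x²y + ⅓xy² + 7x + 8/5y - 71/15, LT = x²y.
f_3 = -xy + 2y² + 3x - 6, LT = xy.
f_4 = -3x - 2y + 1, LT = x.

S(f_1,f_2): lcm = x²y². S = -⅓xy³ - 7/6xy² + ⅓x² - 41/6xy - 8/5y² + 71/15y.
  reduce S modulo (f_1, f_2, f_3, f_4):
  remainder -7/18y³ - 3023/180y² + 1109/60y + 314/9 ≠ 0; add h_5 = -7/18y³ - 3023/180y² + 1109/60y + 314/9 to the basis.

S(f_1,f_3): lcm = xy². S = 2y³ + 3xy - 7/6y² + ⅓x - 35/6y.
  reduce S modulo (f_1, f_2, f_3, f_4, h_5):
  remainder -17123/210y² + 52291/630y + 10366/63 ≠ 0; add h_6 = -17123/210y² + 52291/630y + 10366/63 to the basis.

S(f_1,f_4): lcm = xy². S = -⅔y³ - ⅚y² + ⅓x + ⅙y.
  reduce S modulo (f_1, f_2, f_3, f_4, h_5, h_6):
  remainder -505831/154107y - 505831/154107 ≠ 0; add h_7 = -505831/154107y - 505831/154107 to the basis.

The other S-polynomials (S(f_2,f_3), S(f_2,f_4), S(f_3,f_4), S(f_1,h_5), S(f_2,h_5), S(f_3,h_5), S(f_4,h_5), S(f_1,h_6), S(f_2,h_6), S(f_3,h_6), S(f_4,h_6), S(h_5,h_6), S(f_1,h_7), S(f_2,h_7), S(f_3,h_7), S(f_4,h_7), S(h_5,h_7), S(h_6,h_7)) all reduce to 0 modulo the current basis, so we have a Gröbner basis.
Inter-reduce: drop elements whose leading term is divisible by another's, tail-reduce, and make monic.
Reduced Gröbner basis: {x - 1, y + 1}.
Label its elements g_1 = x - 1, g_2 = y + 1.

Reduce p = -6/5xy - 2x + ⅘ modulo G:
  leading term xy: subtract (-6/5y)·g_1 from -6/5xy - 2x + ⅘ → -2x - 6/5y + ⅘
  leading term x: subtract (-2)·g_1 from -2x - 6/5y + ⅘ → -6/5y - 6/5
  leading term y: subtract (-6/5)·g_2 from -6/5y - 6/5 → 0
  normal form = 0.
Since the normal form is 0, p ∈ I.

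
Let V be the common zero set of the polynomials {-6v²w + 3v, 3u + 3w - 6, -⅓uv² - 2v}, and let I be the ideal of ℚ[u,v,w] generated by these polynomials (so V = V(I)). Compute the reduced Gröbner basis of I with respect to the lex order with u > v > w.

G = {u + w - 2, v² + 11/4v, vw + 2/11v}

f_1 = -6v²w + 3v, LT = v²w.
f_2 = 3u + 3w - 6, LT = u.
f_3 = -⅓uv² - 2v, LT = uv².

S(f_1,f_3): lcm = uv²w. S = -½uv - 6vw.
  leading term uv: subtract (-⅙v)·f_2 from -½uv - 6vw → -11/2vw - v
  leading term vw: no divisor's leading term divides it; move -11/2vw to the remainder.
  leading term v: no divisor's leading term divides it; move -v to the remainder.
  remainder -11/2vw - v ≠ 0; add g_4 = -11/2vw - v to the basis.

S(f_2,f_3): lcm = uv². S = v²w - 2v² - 6v.
  leading term v²w: subtract (-⅙)·f_1 from v²w - 2v² - 6v → -2v² - 11/2v
  leading term v²: no divisor's leading term divides it; move -2v² to the remainder.
  leading term v: no divisor's leading term divides it; move -11/2v to the remainder.
  remainder -2v² - 11/2v ≠ 0; add g_5 = -2v² - 11/2v to the basis.

The other S-polynomials (S(f_1,f_2), S(f_1,g_4), S(f_2,g_4), S(f_3,g_4), S(f_1,g_5), S(f_2,g_5), S(f_3,g_5), S(g_4,g_5)) all reduce to 0 modulo the current basis, so we have a Gröbner basis.
Inter-reduce: drop elements whose leading term is divisible by another's, tail-reduce, and make monic.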